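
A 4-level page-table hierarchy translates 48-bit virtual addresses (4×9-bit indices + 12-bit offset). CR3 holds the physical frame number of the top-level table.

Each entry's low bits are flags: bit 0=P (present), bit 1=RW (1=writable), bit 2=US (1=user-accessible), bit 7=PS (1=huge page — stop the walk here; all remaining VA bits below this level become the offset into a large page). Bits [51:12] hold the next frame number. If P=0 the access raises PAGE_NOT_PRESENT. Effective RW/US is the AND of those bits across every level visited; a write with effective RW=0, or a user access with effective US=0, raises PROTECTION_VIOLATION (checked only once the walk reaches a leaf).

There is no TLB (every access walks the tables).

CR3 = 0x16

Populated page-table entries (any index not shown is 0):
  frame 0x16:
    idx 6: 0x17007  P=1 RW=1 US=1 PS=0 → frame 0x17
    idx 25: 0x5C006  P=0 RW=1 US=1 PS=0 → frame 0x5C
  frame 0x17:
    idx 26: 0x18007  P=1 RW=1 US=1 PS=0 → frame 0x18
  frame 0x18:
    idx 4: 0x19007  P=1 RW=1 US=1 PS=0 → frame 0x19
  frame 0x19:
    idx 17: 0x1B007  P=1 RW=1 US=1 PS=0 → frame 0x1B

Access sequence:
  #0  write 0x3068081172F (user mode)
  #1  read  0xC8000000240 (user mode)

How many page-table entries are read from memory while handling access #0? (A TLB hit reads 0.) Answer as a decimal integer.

Trace:
#0 VA=0x3068081172F (w,user):
  L0: frame=0x16 idx=6 entry=0x17007 [P=1 RW=1 US=1 PS=0]
  L1: frame=0x17 idx=26 entry=0x18007 [P=1 RW=1 US=1 PS=0]
  L2: frame=0x18 idx=4 entry=0x19007 [P=1 RW=1 US=1 PS=0]
  L3: frame=0x19 idx=17 entry=0x1B007 [P=1 RW=1 US=1 PS=0]
  → PA=0x1B72F  (4 entries read)
#1 VA=0xC8000000240 (r,user):
  L0: frame=0x16 idx=25 entry=0x5C006 [P=0 RW=1 US=1 PS=0]
  ⇒ fault: PAGE_NOT_PRESENT  — 1 lookups

Entries read for #0: 4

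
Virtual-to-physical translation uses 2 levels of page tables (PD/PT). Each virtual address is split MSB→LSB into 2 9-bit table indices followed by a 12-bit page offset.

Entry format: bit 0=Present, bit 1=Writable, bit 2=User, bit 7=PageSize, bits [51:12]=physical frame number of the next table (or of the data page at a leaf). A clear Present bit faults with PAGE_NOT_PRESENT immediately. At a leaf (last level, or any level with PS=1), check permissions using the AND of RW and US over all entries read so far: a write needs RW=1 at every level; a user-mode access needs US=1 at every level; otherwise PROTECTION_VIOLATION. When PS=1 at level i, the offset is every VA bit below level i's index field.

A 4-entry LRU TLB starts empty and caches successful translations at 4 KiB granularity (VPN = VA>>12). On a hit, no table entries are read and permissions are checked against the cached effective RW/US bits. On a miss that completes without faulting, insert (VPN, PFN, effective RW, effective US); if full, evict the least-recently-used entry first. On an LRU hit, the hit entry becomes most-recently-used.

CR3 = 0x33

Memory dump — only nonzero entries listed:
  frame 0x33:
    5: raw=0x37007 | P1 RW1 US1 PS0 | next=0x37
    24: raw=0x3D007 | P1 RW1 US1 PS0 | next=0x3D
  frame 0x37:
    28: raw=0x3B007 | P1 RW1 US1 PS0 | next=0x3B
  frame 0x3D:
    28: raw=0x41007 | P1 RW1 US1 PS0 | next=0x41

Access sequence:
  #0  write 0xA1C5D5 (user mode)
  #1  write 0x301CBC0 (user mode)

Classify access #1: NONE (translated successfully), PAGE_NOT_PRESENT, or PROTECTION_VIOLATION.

Trace:
#0 VA=0xA1C5D5 (w,user):
  L0: frame=0x33 idx=5 entry=0x37007 [P=1 RW=1 US=1 PS=0]
  L1: frame=0x37 idx=28 entry=0x3B007 [P=1 RW=1 US=1 PS=0]
  → PA=0x3B5D5  (2 entries read)
#1 VA=0x301CBC0 (w,user):
  L0: frame=0x33 idx=24 entry=0x3D007 [P=1 RW=1 US=1 PS=0]
  L1: frame=0x3D idx=28 entry=0x41007 [P=1 RW=1 US=1 PS=0]
  → PA=0x41BC0  (2 entries read)

Access #1 fault: NONE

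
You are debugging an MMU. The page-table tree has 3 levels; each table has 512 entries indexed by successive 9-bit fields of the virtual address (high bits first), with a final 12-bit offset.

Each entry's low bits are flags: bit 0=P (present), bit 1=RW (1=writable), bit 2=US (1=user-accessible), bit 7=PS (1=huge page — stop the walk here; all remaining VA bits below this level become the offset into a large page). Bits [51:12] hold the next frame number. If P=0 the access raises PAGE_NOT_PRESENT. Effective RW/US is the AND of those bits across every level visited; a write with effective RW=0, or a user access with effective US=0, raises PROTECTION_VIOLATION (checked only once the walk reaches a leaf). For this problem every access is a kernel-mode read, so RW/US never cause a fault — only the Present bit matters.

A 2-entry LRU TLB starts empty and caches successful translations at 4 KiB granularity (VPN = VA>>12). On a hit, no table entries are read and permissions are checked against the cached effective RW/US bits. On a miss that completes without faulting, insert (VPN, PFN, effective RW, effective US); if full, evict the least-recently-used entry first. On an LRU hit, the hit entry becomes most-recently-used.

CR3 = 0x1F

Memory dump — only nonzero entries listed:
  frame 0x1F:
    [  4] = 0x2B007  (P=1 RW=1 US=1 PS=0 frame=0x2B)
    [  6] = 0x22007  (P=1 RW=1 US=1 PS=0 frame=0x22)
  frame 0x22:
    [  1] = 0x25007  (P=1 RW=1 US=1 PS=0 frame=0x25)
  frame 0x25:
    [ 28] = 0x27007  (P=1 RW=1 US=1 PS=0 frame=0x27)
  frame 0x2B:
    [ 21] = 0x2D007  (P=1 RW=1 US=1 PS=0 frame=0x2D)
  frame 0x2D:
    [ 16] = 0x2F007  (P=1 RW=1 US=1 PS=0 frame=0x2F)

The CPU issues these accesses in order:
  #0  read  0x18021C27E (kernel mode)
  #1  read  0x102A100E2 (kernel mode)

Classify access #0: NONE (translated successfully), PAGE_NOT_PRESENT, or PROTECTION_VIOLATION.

Trace:
#0 VA=0x18021C27E (r,kernel):
  L0: frame=0x1F idx=6 entry=0x22007 [P=1 RW=1 US=1 PS=0]
  L1: frame=0x22 idx=1 entry=0x25007 [P=1 RW=1 US=1 PS=0]
  L2: frame=0x25 idx=28 entry=0x27007 [P=1 RW=1 US=1 PS=0]
  → PA=0x2727E  (3 entries read)
#1 VA=0x102A100E2 (r,kernel):
  L0: frame=0x1F idx=4 entry=0x2B007 [P=1 RW=1 US=1 PS=0]
  L1: frame=0x2B idx=21 entry=0x2D007 [P=1 RW=1 US=1 PS=0]
  L2: frame=0x2D idx=16 entry=0x2F007 [P=1 RW=1 US=1 PS=0]
  → PA=0x2F0E2  (3 entries read)

Access #0 fault: NONE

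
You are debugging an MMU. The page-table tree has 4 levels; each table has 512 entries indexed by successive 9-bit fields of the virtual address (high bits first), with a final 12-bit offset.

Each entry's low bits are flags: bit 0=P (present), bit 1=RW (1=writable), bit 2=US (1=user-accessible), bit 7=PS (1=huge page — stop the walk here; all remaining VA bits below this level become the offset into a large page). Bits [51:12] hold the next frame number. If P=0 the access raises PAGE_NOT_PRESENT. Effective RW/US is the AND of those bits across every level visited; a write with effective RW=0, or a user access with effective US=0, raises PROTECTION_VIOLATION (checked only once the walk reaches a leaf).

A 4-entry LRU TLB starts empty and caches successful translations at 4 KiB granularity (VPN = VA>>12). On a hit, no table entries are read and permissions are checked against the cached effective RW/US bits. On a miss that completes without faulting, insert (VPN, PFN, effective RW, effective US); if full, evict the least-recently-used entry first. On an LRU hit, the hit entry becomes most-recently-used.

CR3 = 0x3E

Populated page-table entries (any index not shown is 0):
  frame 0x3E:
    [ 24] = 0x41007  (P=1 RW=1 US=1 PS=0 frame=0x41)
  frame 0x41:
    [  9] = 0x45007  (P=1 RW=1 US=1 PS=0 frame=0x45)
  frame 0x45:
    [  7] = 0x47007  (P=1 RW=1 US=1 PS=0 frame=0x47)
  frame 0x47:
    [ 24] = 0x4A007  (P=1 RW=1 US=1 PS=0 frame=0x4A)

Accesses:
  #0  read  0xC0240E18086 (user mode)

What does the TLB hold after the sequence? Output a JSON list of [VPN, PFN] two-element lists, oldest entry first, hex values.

Walk each access:
#0 VA=0xC0240E18086 (r,user):
  L0 @0x3E[24] → 0x41007  P=1,RW=1,US=1,PS=0
  L1 @0x41[9] → 0x45007  P=1,RW=1,US=1,PS=0
  L2 @0x45[7] → 0x47007  P=1,RW=1,US=1,PS=0
  L3 @0x47[24] → 0x4A007  P=1,RW=1,US=1,PS=0
  ⇒ phys 0x4A086  [4 reads]

TLB: [["0xC0240E18", "0x4A"]]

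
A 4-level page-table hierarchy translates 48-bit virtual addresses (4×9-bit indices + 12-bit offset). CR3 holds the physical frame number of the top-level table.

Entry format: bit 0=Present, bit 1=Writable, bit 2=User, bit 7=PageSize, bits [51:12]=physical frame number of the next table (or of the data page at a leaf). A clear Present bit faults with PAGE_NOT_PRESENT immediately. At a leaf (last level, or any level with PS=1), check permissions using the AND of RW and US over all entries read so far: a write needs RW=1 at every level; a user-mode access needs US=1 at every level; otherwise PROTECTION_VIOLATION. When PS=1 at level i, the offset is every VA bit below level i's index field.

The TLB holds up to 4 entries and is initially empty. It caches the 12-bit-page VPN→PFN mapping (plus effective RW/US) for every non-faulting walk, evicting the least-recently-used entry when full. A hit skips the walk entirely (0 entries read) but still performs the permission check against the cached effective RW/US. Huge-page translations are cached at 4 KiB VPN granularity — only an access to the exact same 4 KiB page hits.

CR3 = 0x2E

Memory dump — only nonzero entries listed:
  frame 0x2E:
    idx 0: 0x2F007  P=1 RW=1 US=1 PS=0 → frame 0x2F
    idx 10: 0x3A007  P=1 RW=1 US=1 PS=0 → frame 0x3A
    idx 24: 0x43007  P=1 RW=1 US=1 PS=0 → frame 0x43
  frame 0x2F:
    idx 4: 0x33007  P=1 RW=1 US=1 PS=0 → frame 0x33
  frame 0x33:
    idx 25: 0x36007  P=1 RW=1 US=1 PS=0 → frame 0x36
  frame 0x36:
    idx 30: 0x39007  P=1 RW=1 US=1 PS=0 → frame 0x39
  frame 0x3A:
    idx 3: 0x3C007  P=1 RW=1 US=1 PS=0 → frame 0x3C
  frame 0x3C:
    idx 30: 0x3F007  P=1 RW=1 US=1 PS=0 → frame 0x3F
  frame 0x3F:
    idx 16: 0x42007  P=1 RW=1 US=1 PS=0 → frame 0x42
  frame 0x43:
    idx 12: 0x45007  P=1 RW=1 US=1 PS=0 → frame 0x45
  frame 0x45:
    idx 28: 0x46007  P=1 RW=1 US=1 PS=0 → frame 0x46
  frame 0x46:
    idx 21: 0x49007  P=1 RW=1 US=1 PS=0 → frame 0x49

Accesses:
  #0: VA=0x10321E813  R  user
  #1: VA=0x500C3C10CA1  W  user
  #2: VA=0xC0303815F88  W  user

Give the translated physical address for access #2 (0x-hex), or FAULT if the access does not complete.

Walk each access:
#0 VA=0x10321E813 (r,user):
  L0 @0x2E[0] → 0x2F007  P=1,RW=1,US=1,PS=0
  L1 @0x2F[4] → 0x33007  P=1,RW=1,US=1,PS=0
  L2 @0x33[25] → 0x36007  P=1,RW=1,US=1,PS=0
  L3 @0x36[30] → 0x39007  P=1,RW=1,US=1,PS=0
  ✓ 0x39813  — 4 lookups
#1 VA=0x500C3C10CA1 (w,user):
  L0 @0x2E[10] → 0x3A007  P=1,RW=1,US=1,PS=0
  L1 @0x3A[3] → 0x3C007  P=1,RW=1,US=1,PS=0
  L2 @0x3C[30] → 0x3F007  P=1,RW=1,US=1,PS=0
  L3 @0x3F[16] → 0x42007  P=1,RW=1,US=1,PS=0
  ✓ 0x42CA1  — 4 lookups
#2 VA=0xC0303815F88 (w,user):
  L0 @0x2E[24] → 0x43007  P=1,RW=1,US=1,PS=0
  L1 @0x43[12] → 0x45007  P=1,RW=1,US=1,PS=0
  L2 @0x45[28] → 0x46007  P=1,RW=1,US=1,PS=0
  L3 @0x46[21] → 0x49007  P=1,RW=1,US=1,PS=0
  ✓ 0x49F88  — 4 lookups

Access #2 PA: 0x49F88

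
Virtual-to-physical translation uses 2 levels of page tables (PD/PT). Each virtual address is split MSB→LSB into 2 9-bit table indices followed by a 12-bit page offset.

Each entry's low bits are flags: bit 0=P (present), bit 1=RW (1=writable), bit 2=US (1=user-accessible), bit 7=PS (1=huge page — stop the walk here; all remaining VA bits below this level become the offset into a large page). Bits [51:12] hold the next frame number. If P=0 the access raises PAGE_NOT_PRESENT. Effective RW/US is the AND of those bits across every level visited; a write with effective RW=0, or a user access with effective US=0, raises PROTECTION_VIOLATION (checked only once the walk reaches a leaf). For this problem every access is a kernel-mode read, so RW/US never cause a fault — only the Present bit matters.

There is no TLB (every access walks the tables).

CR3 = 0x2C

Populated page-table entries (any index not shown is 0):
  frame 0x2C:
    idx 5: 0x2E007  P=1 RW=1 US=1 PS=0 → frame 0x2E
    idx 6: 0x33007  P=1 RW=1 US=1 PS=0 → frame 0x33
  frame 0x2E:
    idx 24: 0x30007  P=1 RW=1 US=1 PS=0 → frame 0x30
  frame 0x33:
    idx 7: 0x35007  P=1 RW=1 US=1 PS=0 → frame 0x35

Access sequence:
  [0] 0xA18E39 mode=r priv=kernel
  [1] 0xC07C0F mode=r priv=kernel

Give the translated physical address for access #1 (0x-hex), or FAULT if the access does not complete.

Walk each access:
#0 VA=0xA18E39 (r,kernel):
  lvl0: tbl 0x2C, slot 5 ⇒ 0x2E007 (P1/RW1/US1/PS0)
  lvl1: tbl 0x2E, slot 24 ⇒ 0x30007 (P1/RW1/US1/PS0)
  → PA=0x30E39  (2 entries read)
#1 VA=0xC07C0F (r,kernel):
  lvl0: tbl 0x2C, slot 6 ⇒ 0x33007 (P1/RW1/US1/PS0)
  lvl1: tbl 0x33, slot 7 ⇒ 0x35007 (P1/RW1/US1/PS0)
  → PA=0x35C0F  (2 entries read)

Access #1 PA: 0x35C0F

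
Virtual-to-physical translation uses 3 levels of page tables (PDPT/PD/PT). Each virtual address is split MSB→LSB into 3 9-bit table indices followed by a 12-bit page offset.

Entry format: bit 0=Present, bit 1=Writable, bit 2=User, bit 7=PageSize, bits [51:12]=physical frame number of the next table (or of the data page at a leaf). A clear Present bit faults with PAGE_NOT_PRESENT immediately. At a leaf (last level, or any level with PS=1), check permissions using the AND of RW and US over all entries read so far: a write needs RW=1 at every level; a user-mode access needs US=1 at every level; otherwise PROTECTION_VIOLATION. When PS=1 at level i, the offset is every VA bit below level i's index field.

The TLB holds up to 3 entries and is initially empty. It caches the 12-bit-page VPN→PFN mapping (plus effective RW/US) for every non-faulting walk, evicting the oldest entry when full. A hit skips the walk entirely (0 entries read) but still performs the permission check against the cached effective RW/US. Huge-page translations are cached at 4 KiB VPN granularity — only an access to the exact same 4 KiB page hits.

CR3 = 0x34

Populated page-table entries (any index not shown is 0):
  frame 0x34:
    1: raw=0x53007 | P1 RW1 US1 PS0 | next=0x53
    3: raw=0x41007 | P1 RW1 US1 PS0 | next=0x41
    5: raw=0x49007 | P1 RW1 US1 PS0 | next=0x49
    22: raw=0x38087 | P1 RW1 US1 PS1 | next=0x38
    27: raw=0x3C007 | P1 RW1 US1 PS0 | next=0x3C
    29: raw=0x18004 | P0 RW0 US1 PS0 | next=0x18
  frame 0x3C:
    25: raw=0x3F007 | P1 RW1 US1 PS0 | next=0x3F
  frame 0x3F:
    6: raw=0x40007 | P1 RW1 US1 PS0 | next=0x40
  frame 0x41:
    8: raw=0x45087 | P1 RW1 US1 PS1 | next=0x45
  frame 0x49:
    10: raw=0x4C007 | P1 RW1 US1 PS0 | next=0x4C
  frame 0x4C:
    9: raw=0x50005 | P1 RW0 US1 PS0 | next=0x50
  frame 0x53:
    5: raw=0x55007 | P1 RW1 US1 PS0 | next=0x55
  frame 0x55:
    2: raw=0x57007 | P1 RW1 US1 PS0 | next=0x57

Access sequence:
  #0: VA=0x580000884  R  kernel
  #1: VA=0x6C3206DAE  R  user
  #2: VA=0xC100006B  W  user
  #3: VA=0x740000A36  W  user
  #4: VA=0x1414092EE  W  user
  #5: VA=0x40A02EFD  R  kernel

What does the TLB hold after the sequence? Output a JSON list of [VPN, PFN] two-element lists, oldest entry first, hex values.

Trace:
#0 VA=0x580000884 (r,kernel):
  lvl0: tbl 0x34, slot 22 ⇒ 0x38087 (P1/RW1/US1/PS1)
  → PA=0x38884 (huge @L0)  (1 entries read)
#1 VA=0x6C3206DAE (r,user):
  lvl0: tbl 0x34, slot 27 ⇒ 0x3C007 (P1/RW1/US1/PS0)
  lvl1: tbl 0x3C, slot 25 ⇒ 0x3F007 (P1/RW1/US1/PS0)
  lvl2: tbl 0x3F, slot 6 ⇒ 0x40007 (P1/RW1/US1/PS0)
  → PA=0x40DAE  (3 entries read)
#2 VA=0xC100006B (w,user):
  lvl0: tbl 0x34, slot 3 ⇒ 0x41007 (P1/RW1/US1/PS0)
  lvl1: tbl 0x41, slot 8 ⇒ 0x45087 (P1/RW1/US1/PS1)
  → PA=0x4506B (huge @L1)  (2 entries read)
#3 VA=0x740000A36 (w,user):
  lvl0: tbl 0x34, slot 29 ⇒ 0x18004 (P0/RW0/US1/PS0)
  ✗ PAGE_NOT_PRESENT  [1 reads]
#4 VA=0x1414092EE (w,user):
  lvl0: tbl 0x34, slot 5 ⇒ 0x49007 (P1/RW1/US1/PS0)
  lvl1: tbl 0x49, slot 10 ⇒ 0x4C007 (P1/RW1/US1/PS0)
  lvl2: tbl 0x4C, slot 9 ⇒ 0x50005 (P1/RW0/US1/PS0)
  ✗ PROTECTION_VIOLATION  [3 reads]
#5 VA=0x40A02EFD (r,kernel):
  lvl0: tbl 0x34, slot 1 ⇒ 0x53007 (P1/RW1/US1/PS0)
  lvl1: tbl 0x53, slot 5 ⇒ 0x55007 (P1/RW1/US1/PS0)
  lvl2: tbl 0x55, slot 2 ⇒ 0x57007 (P1/RW1/US1/PS0)
  → PA=0x57EFD  (3 entries read)

TLB: [["0x6C3206", "0x40"], ["0xC1000", "0x45"], ["0x40A02", "0x57"]]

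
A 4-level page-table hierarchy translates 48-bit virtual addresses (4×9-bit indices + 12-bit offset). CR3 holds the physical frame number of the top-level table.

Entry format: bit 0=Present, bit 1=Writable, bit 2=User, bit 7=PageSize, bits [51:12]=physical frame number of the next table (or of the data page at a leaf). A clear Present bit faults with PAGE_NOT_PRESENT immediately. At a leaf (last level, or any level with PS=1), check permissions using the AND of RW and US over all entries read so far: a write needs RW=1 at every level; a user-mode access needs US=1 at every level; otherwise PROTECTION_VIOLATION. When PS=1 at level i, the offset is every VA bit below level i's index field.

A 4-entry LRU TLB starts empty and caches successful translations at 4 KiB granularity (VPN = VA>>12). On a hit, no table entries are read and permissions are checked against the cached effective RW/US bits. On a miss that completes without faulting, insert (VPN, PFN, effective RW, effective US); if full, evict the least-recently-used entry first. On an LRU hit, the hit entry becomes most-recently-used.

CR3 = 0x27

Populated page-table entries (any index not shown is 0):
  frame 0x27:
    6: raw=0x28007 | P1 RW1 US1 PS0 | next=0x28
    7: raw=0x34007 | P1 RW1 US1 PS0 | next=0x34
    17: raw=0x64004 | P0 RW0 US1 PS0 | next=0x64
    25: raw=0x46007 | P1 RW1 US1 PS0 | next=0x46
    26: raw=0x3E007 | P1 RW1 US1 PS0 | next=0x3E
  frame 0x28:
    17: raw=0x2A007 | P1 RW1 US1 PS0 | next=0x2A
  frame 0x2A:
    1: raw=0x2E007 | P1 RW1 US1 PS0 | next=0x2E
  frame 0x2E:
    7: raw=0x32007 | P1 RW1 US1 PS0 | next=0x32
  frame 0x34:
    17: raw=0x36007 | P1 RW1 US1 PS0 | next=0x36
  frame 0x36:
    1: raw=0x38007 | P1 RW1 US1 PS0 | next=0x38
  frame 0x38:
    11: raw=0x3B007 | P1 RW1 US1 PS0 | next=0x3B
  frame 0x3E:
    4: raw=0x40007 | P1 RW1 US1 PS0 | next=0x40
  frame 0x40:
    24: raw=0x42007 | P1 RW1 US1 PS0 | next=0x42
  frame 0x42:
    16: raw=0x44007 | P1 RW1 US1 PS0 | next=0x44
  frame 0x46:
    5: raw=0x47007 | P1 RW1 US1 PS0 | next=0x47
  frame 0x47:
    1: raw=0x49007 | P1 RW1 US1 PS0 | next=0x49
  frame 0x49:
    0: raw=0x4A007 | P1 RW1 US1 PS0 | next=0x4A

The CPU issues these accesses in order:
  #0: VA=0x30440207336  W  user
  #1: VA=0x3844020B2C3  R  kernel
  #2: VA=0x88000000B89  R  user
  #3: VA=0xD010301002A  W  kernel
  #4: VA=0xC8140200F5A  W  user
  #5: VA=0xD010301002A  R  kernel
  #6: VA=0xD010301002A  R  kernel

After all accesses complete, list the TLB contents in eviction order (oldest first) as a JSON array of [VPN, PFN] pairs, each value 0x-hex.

Per-access translation:
#0 VA=0x30440207336 (w,user):
  L0 @0x27[6] → 0x28007  P=1,RW=1,US=1,PS=0
  L1 @0x28[17] → 0x2A007  P=1,RW=1,US=1,PS=0
  L2 @0x2A[1] → 0x2E007  P=1,RW=1,US=1,PS=0
  L3 @0x2E[7] → 0x32007  P=1,RW=1,US=1,PS=0
  → PA=0x32336  (4 entries read)
#1 VA=0x3844020B2C3 (r,kernel):
  L0 @0x27[7] → 0x34007  P=1,RW=1,US=1,PS=0
  L1 @0x34[17] → 0x36007  P=1,RW=1,US=1,PS=0
  L2 @0x36[1] → 0x38007  P=1,RW=1,US=1,PS=0
  L3 @0x38[11] → 0x3B007  P=1,RW=1,US=1,PS=0
  → PA=0x3B2C3  (4 entries read)
#2 VA=0x88000000B89 (r,user):
  L0 @0x27[17] → 0x64004  P=0,RW=0,US=1,PS=0
  ✗ PAGE_NOT_PRESENT  [1 reads]
#3 VA=0xD010301002A (w,kernel):
  L0 @0x27[26] → 0x3E007  P=1,RW=1,US=1,PS=0
  L1 @0x3E[4] → 0x40007  P=1,RW=1,US=1,PS=0
  L2 @0x40[24] → 0x42007  P=1,RW=1,US=1,PS=0
  L3 @0x42[16] → 0x44007  P=1,RW=1,US=1,PS=0
  → PA=0x4402A  (4 entries read)
#4 VA=0xC8140200F5A (w,user):
  L0 @0x27[25] → 0x46007  P=1,RW=1,US=1,PS=0
  L1 @0x46[5] → 0x47007  P=1,RW=1,US=1,PS=0
  L2 @0x47[1] → 0x49007  P=1,RW=1,US=1,PS=0
  L3 @0x49[0] → 0x4A007  P=1,RW=1,US=1,PS=0
  → PA=0x4AF5A  (4 entries read)
#5 VA=0xD010301002A (r,kernel):
  TLB hit vpn=0xD0103010 → PA=0x4402A
#6 VA=0xD010301002A (r,kernel):
  TLB hit vpn=0xD0103010 → PA=0x4402A

TLB: [["0x30440207", "0x32"], ["0x3844020B", "0x3B"], ["0xC8140200", "0x4A"], ["0xD0103010", "0x44"]]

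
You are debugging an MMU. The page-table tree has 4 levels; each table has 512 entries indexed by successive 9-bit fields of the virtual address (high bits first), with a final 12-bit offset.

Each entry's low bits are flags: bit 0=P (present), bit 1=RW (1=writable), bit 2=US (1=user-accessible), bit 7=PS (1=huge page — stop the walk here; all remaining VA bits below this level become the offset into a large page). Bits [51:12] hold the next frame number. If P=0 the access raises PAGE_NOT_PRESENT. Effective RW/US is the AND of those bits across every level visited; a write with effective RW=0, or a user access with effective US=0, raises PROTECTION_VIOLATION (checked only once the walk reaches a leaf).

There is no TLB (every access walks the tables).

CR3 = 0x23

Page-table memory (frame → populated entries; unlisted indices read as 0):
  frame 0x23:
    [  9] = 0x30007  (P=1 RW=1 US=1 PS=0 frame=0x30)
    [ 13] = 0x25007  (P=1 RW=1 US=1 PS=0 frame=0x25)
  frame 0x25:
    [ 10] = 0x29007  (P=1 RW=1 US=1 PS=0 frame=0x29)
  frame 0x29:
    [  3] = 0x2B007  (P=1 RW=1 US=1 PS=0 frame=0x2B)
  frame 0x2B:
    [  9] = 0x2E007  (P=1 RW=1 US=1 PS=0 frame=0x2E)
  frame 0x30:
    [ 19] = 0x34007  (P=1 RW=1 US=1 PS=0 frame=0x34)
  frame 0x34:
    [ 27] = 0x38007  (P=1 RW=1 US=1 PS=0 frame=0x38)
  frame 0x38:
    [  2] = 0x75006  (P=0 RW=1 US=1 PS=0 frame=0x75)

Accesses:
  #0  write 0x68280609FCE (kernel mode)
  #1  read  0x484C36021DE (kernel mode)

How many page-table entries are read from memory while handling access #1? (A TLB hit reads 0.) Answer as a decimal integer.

Per-access translation:
#0 VA=0x68280609FCE (w,kernel):
  L0: frame=0x23 idx=13 entry=0x25007 [P=1 RW=1 US=1 PS=0]
  L1: frame=0x25 idx=10 entry=0x29007 [P=1 RW=1 US=1 PS=0]
  L2: frame=0x29 idx=3 entry=0x2B007 [P=1 RW=1 US=1 PS=0]
  L3: frame=0x2B idx=9 entry=0x2E007 [P=1 RW=1 US=1 PS=0]
  ⇒ phys 0x2EFCE  [4 reads]
#1 VA=0x484C36021DE (r,kernel):
  L0: frame=0x23 idx=9 entry=0x30007 [P=1 RW=1 US=1 PS=0]
  L1: frame=0x30 idx=19 entry=0x34007 [P=1 RW=1 US=1 PS=0]
  L2: frame=0x34 idx=27 entry=0x38007 [P=1 RW=1 US=1 PS=0]
  L3: frame=0x38 idx=2 entry=0x75006 [P=0 RW=1 US=1 PS=0]
  → PAGE_NOT_PRESENT  (4 entries read)

Entries read for #1: 4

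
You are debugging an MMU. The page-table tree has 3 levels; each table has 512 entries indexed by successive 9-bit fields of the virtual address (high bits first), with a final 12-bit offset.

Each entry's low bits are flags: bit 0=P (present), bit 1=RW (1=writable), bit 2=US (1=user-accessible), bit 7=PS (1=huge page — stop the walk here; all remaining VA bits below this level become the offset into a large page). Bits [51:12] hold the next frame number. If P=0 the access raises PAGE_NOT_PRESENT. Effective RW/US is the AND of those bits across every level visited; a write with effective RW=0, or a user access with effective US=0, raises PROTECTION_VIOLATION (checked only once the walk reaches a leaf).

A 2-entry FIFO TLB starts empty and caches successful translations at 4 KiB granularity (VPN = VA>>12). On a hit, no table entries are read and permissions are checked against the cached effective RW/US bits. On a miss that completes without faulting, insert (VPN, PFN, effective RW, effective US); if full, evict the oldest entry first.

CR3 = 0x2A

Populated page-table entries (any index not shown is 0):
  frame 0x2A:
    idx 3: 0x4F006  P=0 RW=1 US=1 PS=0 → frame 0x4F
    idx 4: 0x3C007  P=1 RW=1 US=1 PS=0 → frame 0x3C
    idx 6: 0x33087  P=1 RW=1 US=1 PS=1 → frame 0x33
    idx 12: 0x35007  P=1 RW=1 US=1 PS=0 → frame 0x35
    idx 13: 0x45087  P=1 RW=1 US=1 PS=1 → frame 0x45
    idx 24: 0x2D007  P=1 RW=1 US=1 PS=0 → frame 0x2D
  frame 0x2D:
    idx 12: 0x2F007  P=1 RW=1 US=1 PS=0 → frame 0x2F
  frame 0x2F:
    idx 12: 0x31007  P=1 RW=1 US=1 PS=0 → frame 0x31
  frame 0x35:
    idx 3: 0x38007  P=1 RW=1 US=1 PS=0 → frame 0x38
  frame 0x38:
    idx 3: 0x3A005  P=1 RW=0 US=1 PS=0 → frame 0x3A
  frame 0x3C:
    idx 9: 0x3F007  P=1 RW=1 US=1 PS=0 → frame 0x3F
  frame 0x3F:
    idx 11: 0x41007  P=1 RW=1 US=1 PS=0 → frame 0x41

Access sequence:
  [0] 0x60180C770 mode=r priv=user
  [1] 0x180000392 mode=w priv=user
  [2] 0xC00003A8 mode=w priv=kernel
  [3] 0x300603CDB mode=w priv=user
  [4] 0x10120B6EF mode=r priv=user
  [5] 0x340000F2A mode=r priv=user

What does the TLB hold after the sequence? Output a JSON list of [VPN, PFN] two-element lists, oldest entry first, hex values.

Walk each access:
#0 VA=0x60180C770 (r,user):
  [0] read 0x2A idx=24: raw=0x2D007 flags P=1 W=1 U=1 S=0
  [1] read 0x2D idx=12: raw=0x2F007 flags P=1 W=1 U=1 S=0
  [2] read 0x2F idx=12: raw=0x31007 flags P=1 W=1 U=1 S=0
  ⇒ phys 0x31770  [3 reads]
#1 VA=0x180000392 (w,user):
  [0] read 0x2A idx=6: raw=0x33087 flags P=1 W=1 U=1 S=1
  ⇒ phys 0x33392 (huge @L0)  [1 reads]
#2 VA=0xC00003A8 (w,kernel):
  [0] read 0x2A idx=3: raw=0x4F006 flags P=0 W=1 U=1 S=0
  ⇒ fault: PAGE_NOT_PRESENT  — 1 lookups
#3 VA=0x300603CDB (w,user):
  [0] read 0x2A idx=12: raw=0x35007 flags P=1 W=1 U=1 S=0
  [1] read 0x35 idx=3: raw=0x38007 flags P=1 W=1 U=1 S=0
  [2] read 0x38 idx=3: raw=0x3A005 flags P=1 W=0 U=1 S=0
  ⇒ fault: PROTECTION_VIOLATION  — 3 lookups
#4 VA=0x10120B6EF (r,user):
  [0] read 0x2A idx=4: raw=0x3C007 flags P=1 W=1 U=1 S=0
  [1] read 0x3C idx=9: raw=0x3F007 flags P=1 W=1 U=1 S=0
  [2] read 0x3F idx=11: raw=0x41007 flags P=1 W=1 U=1 S=0
  ⇒ phys 0x416EF  [3 reads]
#5 VA=0x340000F2A (r,user):
  [0] read 0x2A idx=13: raw=0x45087 flags P=1 W=1 U=1 S=1
  ⇒ phys 0x45F2A (huge @L0)  [1 reads]

TLB: [["0x10120B", "0x41"], ["0x340000", "0x45"]]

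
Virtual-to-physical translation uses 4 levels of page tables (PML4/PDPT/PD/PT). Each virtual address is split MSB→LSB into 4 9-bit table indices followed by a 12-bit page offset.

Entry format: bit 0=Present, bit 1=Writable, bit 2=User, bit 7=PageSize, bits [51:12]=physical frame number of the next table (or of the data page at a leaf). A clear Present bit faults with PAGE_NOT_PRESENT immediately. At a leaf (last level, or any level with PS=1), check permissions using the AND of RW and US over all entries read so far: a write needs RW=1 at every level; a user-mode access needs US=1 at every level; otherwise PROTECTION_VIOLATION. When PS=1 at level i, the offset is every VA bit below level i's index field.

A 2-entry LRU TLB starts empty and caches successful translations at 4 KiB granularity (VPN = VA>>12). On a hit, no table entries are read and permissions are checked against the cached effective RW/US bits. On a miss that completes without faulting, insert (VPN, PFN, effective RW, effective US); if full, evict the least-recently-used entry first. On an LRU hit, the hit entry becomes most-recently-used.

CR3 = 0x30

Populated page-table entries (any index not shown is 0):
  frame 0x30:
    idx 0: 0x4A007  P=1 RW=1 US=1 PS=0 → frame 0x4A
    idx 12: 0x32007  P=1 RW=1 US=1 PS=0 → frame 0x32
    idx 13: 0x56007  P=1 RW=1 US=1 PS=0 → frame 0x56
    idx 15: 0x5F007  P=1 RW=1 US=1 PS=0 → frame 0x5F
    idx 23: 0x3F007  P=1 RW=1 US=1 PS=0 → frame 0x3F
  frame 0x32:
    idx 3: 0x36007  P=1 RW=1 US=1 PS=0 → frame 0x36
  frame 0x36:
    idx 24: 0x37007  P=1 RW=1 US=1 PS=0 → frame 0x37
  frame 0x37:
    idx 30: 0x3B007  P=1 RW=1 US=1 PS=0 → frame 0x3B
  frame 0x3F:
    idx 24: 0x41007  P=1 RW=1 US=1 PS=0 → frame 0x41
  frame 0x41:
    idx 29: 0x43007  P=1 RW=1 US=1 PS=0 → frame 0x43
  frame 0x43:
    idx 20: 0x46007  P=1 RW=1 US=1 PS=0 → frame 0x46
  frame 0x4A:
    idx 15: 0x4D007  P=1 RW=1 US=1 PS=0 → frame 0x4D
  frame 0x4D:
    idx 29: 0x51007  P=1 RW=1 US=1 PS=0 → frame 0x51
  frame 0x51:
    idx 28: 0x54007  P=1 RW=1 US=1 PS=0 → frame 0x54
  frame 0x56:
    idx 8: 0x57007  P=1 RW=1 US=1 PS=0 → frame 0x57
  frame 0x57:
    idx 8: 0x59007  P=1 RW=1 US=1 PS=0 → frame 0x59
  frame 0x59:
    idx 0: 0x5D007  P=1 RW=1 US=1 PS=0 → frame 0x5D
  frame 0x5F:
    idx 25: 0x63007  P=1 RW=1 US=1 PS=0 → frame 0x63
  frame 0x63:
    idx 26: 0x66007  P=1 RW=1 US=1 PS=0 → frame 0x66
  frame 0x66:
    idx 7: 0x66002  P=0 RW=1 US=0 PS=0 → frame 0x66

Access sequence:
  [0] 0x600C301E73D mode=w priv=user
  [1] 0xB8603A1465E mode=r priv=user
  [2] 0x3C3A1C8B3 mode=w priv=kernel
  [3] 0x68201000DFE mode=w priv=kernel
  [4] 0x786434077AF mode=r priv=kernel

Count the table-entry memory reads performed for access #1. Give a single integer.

Walk each access:
#0 VA=0x600C301E73D (w,user):
  L0: frame=0x30 idx=12 entry=0x32007 [P=1 RW=1 US=1 PS=0]
  L1: frame=0x32 idx=3 entry=0x36007 [P=1 RW=1 US=1 PS=0]
  L2: frame=0x36 idx=24 entry=0x37007 [P=1 RW=1 US=1 PS=0]
  L3: frame=0x37 idx=30 entry=0x3B007 [P=1 RW=1 US=1 PS=0]
  ✓ 0x3B73D  — 4 lookups
#1 VA=0xB8603A1465E (r,user):
  L0: frame=0x30 idx=23 entry=0x3F007 [P=1 RW=1 US=1 PS=0]
  L1: frame=0x3F idx=24 entry=0x41007 [P=1 RW=1 US=1 PS=0]
  L2: frame=0x41 idx=29 entry=0x43007 [P=1 RW=1 US=1 PS=0]
  L3: frame=0x43 idx=20 entry=0x46007 [P=1 RW=1 US=1 PS=0]
  ✓ 0x4665E  — 4 lookups
#2 VA=0x3C3A1C8B3 (w,kernel):
  L0: frame=0x30 idx=0 entry=0x4A007 [P=1 RW=1 US=1 PS=0]
  L1: frame=0x4A idx=15 entry=0x4D007 [P=1 RW=1 US=1 PS=0]
  L2: frame=0x4D idx=29 entry=0x51007 [P=1 RW=1 US=1 PS=0]
  L3: frame=0x51 idx=28 entry=0x54007 [P=1 RW=1 US=1 PS=0]
  ✓ 0x548B3  — 4 lookups
#3 VA=0x68201000DFE (w,kernel):
  L0: frame=0x30 idx=13 entry=0x56007 [P=1 RW=1 US=1 PS=0]
  L1: frame=0x56 idx=8 entry=0x57007 [P=1 RW=1 US=1 PS=0]
  L2: frame=0x57 idx=8 entry=0x59007 [P=1 RW=1 US=1 PS=0]
  L3: frame=0x59 idx=0 entry=0x5D007 [P=1 RW=1 US=1 PS=0]
  ✓ 0x5DDFE  — 4 lookups
#4 VA=0x786434077AF (r,kernel):
  L0: frame=0x30 idx=15 entry=0x5F007 [P=1 RW=1 US=1 PS=0]
  L1: frame=0x5F idx=25 entry=0x63007 [P=1 RW=1 US=1 PS=0]
  L2: frame=0x63 idx=26 entry=0x66007 [P=1 RW=1 US=1 PS=0]
  L3: frame=0x66 idx=7 entry=0x66002 [P=0 RW=1 US=0 PS=0]
  ⇒ fault: PAGE_NOT_PRESENT  — 4 lookups

Entries read for #1: 4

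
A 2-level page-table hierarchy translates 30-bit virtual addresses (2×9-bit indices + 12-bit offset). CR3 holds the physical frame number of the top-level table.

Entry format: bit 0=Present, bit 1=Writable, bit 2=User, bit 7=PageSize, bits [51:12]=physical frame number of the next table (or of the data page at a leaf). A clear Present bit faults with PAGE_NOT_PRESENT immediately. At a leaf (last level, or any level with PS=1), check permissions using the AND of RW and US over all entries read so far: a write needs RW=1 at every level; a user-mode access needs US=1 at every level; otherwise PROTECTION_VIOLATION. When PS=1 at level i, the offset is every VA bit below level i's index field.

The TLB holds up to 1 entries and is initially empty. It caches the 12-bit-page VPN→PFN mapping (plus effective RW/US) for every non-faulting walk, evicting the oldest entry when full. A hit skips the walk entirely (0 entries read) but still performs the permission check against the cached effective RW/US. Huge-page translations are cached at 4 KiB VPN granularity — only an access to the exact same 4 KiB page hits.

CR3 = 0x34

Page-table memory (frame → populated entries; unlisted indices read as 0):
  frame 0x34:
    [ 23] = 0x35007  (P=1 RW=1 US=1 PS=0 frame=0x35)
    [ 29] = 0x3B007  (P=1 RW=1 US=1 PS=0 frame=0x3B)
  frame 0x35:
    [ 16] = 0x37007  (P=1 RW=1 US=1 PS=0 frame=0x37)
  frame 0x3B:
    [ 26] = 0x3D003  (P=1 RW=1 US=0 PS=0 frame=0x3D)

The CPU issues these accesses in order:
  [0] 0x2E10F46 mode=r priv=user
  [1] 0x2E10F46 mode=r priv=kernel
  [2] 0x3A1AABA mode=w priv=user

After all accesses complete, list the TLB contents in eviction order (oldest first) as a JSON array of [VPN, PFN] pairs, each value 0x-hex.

Trace:
#0 VA=0x2E10F46 (r,user):
  [0] read 0x34 idx=23: raw=0x35007 flags P=1 W=1 U=1 S=0
  [1] read 0x35 idx=16: raw=0x37007 flags P=1 W=1 U=1 S=0
  ✓ 0x37F46  — 2 lookups
#1 VA=0x2E10F46 (r,kernel):
  TLB hit vpn=0x2E10 → PA=0x37F46
#2 VA=0x3A1AABA (w,user):
  [0] read 0x34 idx=29: raw=0x3B007 flags P=1 W=1 U=1 S=0
  [1] read 0x3B idx=26: raw=0x3D003 flags P=1 W=1 U=0 S=0
  ⇒ fault: PROTECTION_VIOLATION  — 2 lookups

TLB: [["0x2E10", "0x37"]]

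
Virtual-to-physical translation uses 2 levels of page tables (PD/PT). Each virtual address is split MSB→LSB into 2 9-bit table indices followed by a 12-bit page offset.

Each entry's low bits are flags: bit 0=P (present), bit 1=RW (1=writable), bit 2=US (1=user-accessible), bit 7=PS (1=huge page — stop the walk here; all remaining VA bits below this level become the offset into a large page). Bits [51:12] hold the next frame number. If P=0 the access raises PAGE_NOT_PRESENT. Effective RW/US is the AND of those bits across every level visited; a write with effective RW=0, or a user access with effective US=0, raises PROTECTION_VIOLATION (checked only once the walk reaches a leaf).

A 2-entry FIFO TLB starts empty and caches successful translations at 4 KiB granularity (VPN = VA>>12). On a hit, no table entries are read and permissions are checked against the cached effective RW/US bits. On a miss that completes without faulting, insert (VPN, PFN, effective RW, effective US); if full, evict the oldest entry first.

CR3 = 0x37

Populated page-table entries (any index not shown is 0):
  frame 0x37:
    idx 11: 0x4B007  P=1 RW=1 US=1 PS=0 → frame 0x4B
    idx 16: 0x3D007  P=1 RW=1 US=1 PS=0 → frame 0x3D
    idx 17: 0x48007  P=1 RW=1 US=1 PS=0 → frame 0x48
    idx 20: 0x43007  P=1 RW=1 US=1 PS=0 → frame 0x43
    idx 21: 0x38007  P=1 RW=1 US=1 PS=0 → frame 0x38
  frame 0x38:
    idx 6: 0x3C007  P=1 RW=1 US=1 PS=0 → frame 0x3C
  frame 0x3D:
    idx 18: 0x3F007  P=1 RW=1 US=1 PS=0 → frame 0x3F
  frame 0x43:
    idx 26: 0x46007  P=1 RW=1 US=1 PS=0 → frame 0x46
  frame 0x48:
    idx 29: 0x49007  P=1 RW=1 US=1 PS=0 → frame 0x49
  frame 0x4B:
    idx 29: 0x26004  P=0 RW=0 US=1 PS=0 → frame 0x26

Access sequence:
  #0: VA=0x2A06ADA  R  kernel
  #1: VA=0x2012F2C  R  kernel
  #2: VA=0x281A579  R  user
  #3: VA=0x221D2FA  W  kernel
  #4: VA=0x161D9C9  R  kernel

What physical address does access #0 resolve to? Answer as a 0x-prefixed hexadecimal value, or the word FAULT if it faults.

Per-access translation:
#0 VA=0x2A06ADA (r,kernel):
  L0: frame=0x37 idx=21 entry=0x38007 [P=1 RW=1 US=1 PS=0]
  L1: frame=0x38 idx=6 entry=0x3C007 [P=1 RW=1 US=1 PS=0]
  → PA=0x3CADA  (2 entries read)
#1 VA=0x2012F2C (r,kernel):
  L0: frame=0x37 idx=16 entry=0x3D007 [P=1 RW=1 US=1 PS=0]
  L1: frame=0x3D idx=18 entry=0x3F007 [P=1 RW=1 US=1 PS=0]
  → PA=0x3FF2C  (2 entries read)
#2 VA=0x281A579 (r,user):
  L0: frame=0x37 idx=20 entry=0x43007 [P=1 RW=1 US=1 PS=0]
  L1: frame=0x43 idx=26 entry=0x46007 [P=1 RW=1 US=1 PS=0]
  → PA=0x46579  (2 entries read)
#3 VA=0x221D2FA (w,kernel):
  L0: frame=0x37 idx=17 entry=0x48007 [P=1 RW=1 US=1 PS=0]
  L1: frame=0x48 idx=29 entry=0x49007 [P=1 RW=1 US=1 PS=0]
  → PA=0x492FA  (2 entries read)
#4 VA=0x161D9C9 (r,kernel):
  L0: frame=0x37 idx=11 entry=0x4B007 [P=1 RW=1 US=1 PS=0]
  L1: frame=0x4B idx=29 entry=0x26004 [P=0 RW=0 US=1 PS=0]
  ⇒ fault: PAGE_NOT_PRESENT  — 2 lookups

Access #0 PA: 0x3CADA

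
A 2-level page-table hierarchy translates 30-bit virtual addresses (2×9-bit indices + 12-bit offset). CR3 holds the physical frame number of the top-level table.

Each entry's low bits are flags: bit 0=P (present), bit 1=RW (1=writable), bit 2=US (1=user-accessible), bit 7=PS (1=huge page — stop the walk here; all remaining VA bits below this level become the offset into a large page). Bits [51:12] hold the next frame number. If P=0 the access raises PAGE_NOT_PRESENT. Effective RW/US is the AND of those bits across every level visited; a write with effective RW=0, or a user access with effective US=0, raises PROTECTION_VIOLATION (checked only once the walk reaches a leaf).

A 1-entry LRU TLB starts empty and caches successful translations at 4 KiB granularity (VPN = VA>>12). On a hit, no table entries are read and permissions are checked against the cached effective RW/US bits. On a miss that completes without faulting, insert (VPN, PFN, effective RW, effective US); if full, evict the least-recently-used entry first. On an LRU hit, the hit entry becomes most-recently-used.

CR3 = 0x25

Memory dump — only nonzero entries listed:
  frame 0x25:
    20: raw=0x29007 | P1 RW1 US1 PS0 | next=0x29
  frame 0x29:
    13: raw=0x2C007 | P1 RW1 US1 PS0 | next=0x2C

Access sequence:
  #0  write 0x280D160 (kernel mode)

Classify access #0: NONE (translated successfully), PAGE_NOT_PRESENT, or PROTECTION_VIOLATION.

Trace:
#0 VA=0x280D160 (w,kernel):
  [0] read 0x25 idx=20: raw=0x29007 flags P=1 W=1 U=1 S=0
  [1] read 0x29 idx=13: raw=0x2C007 flags P=1 W=1 U=1 S=0
  → PA=0x2C160  (2 entries read)

Access #0 fault: NONE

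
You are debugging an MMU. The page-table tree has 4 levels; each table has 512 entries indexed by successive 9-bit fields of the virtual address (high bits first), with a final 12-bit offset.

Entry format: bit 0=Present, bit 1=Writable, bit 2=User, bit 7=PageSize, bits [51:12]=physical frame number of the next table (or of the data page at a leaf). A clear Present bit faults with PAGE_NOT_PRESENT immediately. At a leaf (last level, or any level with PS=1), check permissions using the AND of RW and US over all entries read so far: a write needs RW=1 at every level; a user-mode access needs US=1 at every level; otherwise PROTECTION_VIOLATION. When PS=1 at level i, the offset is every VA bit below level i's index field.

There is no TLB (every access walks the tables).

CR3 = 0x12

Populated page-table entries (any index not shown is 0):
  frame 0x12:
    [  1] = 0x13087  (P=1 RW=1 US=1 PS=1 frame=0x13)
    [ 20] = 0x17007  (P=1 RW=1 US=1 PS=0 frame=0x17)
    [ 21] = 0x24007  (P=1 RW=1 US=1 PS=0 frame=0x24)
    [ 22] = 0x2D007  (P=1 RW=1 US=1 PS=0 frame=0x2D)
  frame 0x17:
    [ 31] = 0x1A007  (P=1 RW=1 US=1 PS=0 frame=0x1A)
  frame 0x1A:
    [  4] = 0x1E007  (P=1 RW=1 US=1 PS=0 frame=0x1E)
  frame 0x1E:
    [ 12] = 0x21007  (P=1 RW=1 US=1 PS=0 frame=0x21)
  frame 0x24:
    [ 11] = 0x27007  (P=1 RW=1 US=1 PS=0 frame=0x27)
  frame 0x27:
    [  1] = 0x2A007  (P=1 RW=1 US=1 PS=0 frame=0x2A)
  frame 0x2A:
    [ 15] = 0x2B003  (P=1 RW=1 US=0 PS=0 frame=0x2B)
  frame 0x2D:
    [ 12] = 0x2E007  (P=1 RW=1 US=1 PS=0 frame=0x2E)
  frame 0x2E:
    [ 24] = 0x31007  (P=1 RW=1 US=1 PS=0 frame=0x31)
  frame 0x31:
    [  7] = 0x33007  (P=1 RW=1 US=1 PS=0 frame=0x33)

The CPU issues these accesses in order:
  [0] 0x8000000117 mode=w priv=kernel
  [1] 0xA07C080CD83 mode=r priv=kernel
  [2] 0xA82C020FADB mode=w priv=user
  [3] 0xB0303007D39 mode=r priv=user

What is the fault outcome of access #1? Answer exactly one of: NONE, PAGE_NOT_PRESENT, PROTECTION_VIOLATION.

Per-access translation:
#0 VA=0x8000000117 (w,kernel):
  L0 @0x12[1] → 0x13087  P=1,RW=1,US=1,PS=1
  ✓ 0x13117 (huge @L0)  — 1 lookups
#1 VA=0xA07C080CD83 (r,kernel):
  L0 @0x12[20] → 0x17007  P=1,RW=1,US=1,PS=0
  L1 @0x17[31] → 0x1A007  P=1,RW=1,US=1,PS=0
  L2 @0x1A[4] → 0x1E007  P=1,RW=1,US=1,PS=0
  L3 @0x1E[12] → 0x21007  P=1,RW=1,US=1,PS=0
  ✓ 0x21D83  — 4 lookups
#2 VA=0xA82C020FADB (w,user):
  L0 @0x12[21] → 0x24007  P=1,RW=1,US=1,PS=0
  L1 @0x24[11] → 0x27007  P=1,RW=1,US=1,PS=0
  L2 @0x27[1] → 0x2A007  P=1,RW=1,US=1,PS=0
  L3 @0x2A[15] → 0x2B003  P=1,RW=1,US=0,PS=0
  ⇒ fault: PROTECTION_VIOLATION  — 4 lookups
#3 VA=0xB0303007D39 (r,user):
  L0 @0x12[22] → 0x2D007  P=1,RW=1,US=1,PS=0
  L1 @0x2D[12] → 0x2E007  P=1,RW=1,US=1,PS=0
  L2 @0x2E[24] → 0x31007  P=1,RW=1,US=1,PS=0
  L3 @0x31[7] → 0x33007  P=1,RW=1,US=1,PS=0
  ✓ 0x33D39  — 4 lookups

Access #1 fault: NONE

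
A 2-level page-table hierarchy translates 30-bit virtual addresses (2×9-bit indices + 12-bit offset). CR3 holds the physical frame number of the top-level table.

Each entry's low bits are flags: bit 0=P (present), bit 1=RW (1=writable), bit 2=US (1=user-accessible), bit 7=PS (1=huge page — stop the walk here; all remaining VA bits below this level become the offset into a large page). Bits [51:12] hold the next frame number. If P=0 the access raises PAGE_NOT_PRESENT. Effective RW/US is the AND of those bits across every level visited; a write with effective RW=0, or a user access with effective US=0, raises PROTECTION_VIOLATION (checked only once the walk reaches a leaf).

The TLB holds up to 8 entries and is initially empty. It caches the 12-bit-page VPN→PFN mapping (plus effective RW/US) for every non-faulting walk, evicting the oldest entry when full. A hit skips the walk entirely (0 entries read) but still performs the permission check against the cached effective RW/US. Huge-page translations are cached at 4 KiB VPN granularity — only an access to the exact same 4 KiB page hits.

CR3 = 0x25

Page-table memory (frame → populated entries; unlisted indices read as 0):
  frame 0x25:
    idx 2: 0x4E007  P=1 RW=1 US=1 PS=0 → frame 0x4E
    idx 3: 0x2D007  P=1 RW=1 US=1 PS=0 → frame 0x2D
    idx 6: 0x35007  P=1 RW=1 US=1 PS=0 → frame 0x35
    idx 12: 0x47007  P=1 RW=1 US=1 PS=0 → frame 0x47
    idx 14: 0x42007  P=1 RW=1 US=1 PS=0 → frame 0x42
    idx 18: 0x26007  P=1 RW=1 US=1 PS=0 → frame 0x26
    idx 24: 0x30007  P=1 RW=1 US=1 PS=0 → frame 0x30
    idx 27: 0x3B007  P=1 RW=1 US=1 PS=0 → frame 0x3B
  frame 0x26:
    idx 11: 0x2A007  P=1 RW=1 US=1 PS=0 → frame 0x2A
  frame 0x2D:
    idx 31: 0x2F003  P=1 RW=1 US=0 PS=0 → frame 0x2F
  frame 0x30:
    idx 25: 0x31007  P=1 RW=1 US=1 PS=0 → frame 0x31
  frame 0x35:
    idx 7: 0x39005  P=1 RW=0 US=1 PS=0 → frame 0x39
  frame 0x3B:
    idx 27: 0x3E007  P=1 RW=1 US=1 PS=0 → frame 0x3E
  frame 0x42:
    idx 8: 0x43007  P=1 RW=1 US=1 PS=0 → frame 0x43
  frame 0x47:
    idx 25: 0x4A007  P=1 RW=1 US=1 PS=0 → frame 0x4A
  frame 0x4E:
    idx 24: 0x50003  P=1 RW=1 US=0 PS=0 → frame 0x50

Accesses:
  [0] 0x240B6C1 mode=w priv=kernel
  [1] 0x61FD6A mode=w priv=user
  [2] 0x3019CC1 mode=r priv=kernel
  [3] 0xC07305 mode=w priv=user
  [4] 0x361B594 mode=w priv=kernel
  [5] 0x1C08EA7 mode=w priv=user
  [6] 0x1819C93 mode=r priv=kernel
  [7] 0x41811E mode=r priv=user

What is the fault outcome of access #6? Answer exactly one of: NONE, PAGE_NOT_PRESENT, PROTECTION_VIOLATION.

Walk each access:
#0 VA=0x240B6C1 (w,kernel):
  L0 @0x25[18] → 0x26007  P=1,RW=1,US=1,PS=0
  L1 @0x26[11] → 0x2A007  P=1,RW=1,US=1,PS=0
  ✓ 0x2A6C1  — 2 lookups
#1 VA=0x61FD6A (w,user):
  L0 @0x25[3] → 0x2D007  P=1,RW=1,US=1,PS=0
  L1 @0x2D[31] → 0x2F003  P=1,RW=1,US=0,PS=0
  ✗ PROTECTION_VIOLATION  [2 reads]
#2 VA=0x3019CC1 (r,kernel):
  L0 @0x25[24] → 0x30007  P=1,RW=1,US=1,PS=0
  L1 @0x30[25] → 0x31007  P=1,RW=1,US=1,PS=0
  ✓ 0x31CC1  — 2 lookups
#3 VA=0xC07305 (w,user):
  L0 @0x25[6] → 0x35007  P=1,RW=1,US=1,PS=0
  L1 @0x35[7] → 0x39005  P=1,RW=0,US=1,PS=0
  ✗ PROTECTION_VIOLATION  [2 reads]
#4 VA=0x361B594 (w,kernel):
  L0 @0x25[27] → 0x3B007  P=1,RW=1,US=1,PS=0
  L1 @0x3B[27] → 0x3E007  P=1,RW=1,US=1,PS=0
  ✓ 0x3E594  — 2 lookups
#5 VA=0x1C08EA7 (w,user):
  L0 @0x25[14] → 0x42007  P=1,RW=1,US=1,PS=0
  L1 @0x42[8] → 0x43007  P=1,RW=1,US=1,PS=0
  ✓ 0x43EA7  — 2 lookups
#6 VA=0x1819C93 (r,kernel):
  L0 @0x25[12] → 0x47007  P=1,RW=1,US=1,PS=0
  L1 @0x47[25] → 0x4A007  P=1,RW=1,US=1,PS=0
  ✓ 0x4AC93  — 2 lookups
#7 VA=0x41811E (r,user):
  L0 @0x25[2] → 0x4E007  P=1,RW=1,US=1,PS=0
  L1 @0x4E[24] → 0x50003  P=1,RW=1,US=0,PS=0
  ✗ PROTECTION_VIOLATION  [2 reads]

Access #6 fault: NONE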